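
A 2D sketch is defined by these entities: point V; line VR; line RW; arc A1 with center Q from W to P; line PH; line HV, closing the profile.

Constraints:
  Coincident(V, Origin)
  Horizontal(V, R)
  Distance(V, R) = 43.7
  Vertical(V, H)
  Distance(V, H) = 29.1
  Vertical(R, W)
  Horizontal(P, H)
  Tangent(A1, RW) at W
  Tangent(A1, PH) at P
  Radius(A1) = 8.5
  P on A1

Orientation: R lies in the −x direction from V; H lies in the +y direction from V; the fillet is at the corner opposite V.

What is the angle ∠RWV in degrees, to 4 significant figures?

64.76°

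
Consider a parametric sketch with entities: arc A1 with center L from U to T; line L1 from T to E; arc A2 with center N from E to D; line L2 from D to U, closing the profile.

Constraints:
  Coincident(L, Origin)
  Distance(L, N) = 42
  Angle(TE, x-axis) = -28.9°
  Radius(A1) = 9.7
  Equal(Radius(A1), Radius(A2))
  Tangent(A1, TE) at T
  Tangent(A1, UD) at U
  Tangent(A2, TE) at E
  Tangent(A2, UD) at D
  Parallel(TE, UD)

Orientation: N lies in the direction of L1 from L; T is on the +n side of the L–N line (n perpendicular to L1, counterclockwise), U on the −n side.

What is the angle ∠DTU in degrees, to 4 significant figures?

65.21°

Tangency of A1 to both parallel lines with radius 9.7 puts T and U at L ± 9.7·n: T = (4.688, 8.492), U = (-4.688, -8.492). Equal radii place E and D the same way about N: E = N + 9.7·n = (41.46, -11.81), D = N − 9.7·n = (32.08, -28.79). Then cos ∠DTU = TD·TU / (|TD||TU|), giving 65.21°.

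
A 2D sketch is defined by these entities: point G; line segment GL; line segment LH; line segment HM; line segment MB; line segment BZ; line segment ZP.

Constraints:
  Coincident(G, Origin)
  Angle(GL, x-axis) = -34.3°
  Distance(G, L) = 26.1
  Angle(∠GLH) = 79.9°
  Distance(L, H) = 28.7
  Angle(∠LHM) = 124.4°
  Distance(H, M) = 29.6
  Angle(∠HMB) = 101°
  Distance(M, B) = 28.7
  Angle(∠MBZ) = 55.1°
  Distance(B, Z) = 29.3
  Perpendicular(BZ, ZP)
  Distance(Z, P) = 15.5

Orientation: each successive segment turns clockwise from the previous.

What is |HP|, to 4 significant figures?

14.72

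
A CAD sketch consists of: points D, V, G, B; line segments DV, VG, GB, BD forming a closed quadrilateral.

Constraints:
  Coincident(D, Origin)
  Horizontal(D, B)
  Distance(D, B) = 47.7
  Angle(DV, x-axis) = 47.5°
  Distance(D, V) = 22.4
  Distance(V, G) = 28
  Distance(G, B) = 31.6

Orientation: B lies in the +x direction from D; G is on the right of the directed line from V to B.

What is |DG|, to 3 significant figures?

21.4

Checks: |VG| = 28.00 ✓; |GB| = 31.60 ✓.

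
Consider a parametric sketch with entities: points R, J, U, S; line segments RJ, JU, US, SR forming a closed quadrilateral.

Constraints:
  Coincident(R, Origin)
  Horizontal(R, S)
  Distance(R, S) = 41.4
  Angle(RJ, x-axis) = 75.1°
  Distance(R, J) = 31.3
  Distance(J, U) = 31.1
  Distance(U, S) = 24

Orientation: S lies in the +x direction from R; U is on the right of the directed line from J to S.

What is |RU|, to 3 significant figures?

17.4

Checks: |JU| = 31.10 ✓; |US| = 24.00 ✓.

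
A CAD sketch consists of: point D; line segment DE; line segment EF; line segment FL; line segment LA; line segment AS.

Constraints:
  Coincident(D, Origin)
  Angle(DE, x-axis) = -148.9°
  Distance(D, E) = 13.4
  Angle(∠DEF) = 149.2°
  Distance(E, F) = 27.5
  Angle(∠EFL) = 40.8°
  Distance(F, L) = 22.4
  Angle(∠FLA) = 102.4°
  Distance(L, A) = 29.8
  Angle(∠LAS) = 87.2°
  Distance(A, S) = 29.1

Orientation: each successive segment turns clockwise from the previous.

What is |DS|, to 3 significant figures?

36.6

D is at the origin; DE runs at -148.9° with length 13.4, so E = (-11.5, -6.92). ∠DEF = 149.2° gives EF at -180° from the x-axis; with |EF| = 27.5, F = (-39.0, -7.07). ∠EFL = 40.8° gives FL at 41.1° from the x-axis; with |FL| = 22.4, L = (-22.1, 7.66). ∠FLA = 102.4° gives LA at -36.5° from the x-axis; with |LA| = 29.8, A = (1.86, -10.1). ∠LAS = 87.2° gives AS at -129° from the x-axis; with |AS| = 29.1, S = (-16.6, -32.6). Then |DS| = |S − D| = 36.6.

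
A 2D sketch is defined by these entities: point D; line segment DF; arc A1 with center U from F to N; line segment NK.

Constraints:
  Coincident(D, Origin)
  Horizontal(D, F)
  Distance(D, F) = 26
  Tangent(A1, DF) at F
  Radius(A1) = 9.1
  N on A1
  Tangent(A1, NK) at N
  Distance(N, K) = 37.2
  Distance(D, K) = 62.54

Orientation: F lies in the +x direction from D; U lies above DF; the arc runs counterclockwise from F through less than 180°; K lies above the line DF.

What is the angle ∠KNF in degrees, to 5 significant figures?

145.00°

Checks: |UN| = 9.100 ✓; ∠(UN, NK) = 90.00° ✓; |NK| = 37.20 ✓; |DK| = 62.54 ✓.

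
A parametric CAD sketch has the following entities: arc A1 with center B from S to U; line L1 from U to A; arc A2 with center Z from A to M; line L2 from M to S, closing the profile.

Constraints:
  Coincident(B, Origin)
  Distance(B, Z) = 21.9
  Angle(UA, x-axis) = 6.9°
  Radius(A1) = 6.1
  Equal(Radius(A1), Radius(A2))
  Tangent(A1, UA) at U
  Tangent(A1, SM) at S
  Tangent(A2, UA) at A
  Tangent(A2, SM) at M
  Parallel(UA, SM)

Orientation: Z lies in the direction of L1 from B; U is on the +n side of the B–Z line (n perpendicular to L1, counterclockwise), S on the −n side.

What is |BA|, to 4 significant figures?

22.73

The slot axis is L1's direction at 6.9°, so u = (cos 6.9°, sin 6.9°) = (0.9928, 0.1201) and n = (−sin 6.9°, cos 6.9°) = (-0.1201, 0.9928). B is at the origin and Z lies 21.9 along u from B, so Z = 21.9·u = (21.74, 2.631). Tangency of A1 to both parallel lines with radius 6.1 puts U and S at B ± 6.1·n: U = (-0.7328, 6.056), S = (0.7328, -6.056). Equal radii place A and M the same way about Z: A = Z + 6.1·n = (21.01, 8.687), M = Z − 6.1·n = (22.47, -3.425). Then |BA| = |A − B| = 22.73.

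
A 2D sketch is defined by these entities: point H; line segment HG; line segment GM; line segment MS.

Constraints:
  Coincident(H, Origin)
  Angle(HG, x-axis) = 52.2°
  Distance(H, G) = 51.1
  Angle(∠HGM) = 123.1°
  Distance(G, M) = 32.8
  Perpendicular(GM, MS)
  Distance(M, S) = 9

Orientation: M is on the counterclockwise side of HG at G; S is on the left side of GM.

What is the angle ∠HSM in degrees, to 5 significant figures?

119.11°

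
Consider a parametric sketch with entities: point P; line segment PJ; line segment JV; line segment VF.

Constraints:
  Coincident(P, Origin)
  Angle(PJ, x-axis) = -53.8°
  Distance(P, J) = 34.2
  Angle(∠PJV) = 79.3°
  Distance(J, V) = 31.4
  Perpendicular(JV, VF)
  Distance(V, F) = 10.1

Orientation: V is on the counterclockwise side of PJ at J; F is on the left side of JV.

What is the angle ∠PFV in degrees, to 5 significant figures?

133.18°

∠PJV = 79.3°, so JV runs at -53.8° + (180° − 79.3°) = 46.900° from the x-axis; with |JV| = 31.4, V = J + 31.4·(cos 46.900°, sin 46.900°) = (41.654, -4.6709). The perpendicularity gives VF at right angles to JV; with |VF| = 10.1 on the left of JV, F = V + 10.1·(-0.73016, 0.68327) = (34.279, 2.2301). Then cos ∠PFV = FP·FV / (|FP||FV|), giving 133.18°.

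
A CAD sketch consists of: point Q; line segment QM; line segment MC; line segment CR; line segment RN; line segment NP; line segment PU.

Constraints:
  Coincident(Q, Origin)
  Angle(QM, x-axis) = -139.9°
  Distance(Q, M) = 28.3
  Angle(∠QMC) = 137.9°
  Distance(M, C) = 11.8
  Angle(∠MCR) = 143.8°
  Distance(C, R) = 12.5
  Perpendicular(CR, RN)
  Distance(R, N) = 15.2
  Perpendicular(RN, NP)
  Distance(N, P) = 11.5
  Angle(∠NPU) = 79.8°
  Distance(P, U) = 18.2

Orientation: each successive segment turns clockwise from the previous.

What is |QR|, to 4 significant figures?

44.42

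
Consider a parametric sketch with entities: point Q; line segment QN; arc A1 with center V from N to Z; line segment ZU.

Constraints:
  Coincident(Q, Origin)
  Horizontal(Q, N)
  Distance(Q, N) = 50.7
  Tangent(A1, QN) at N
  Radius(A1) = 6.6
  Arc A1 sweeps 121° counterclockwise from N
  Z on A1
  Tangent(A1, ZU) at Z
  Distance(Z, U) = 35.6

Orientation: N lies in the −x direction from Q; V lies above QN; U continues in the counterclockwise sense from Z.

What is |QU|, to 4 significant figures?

75.22

On A1, N sits at bearing -90° from V; a 121° counterclockwise sweep puts Z at bearing 31°, so Z = V + 6.6·(cos 31°, sin 31°) = (-45.04, 9.999). Since A1 is tangent to ZU there, VZ ⟂ ZU, so ZU runs along (−sin 31°, cos 31°); with |ZU| = 35.6, U = (-63.38, 40.51). Then |QU| = |U − Q| = 75.22.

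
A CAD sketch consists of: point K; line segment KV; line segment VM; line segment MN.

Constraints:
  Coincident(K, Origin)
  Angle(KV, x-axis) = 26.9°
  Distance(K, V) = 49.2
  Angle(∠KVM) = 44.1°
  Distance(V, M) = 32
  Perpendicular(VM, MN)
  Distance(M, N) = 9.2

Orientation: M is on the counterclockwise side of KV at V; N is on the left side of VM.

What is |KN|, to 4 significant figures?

25.26

∠KVM = 44.1°, so VM runs at 26.9° + (180° − 44.1°) = 162.8° from the x-axis; with |VM| = 32.0, M = V + 32.0·(cos 162.8°, sin 162.8°) = (13.31, 31.72). The perpendicularity gives MN at right angles to VM; with |MN| = 9.2 on the left of VM, N = M + 9.2·(-0.2957, -0.9553) = (10.59, 22.93). Then |KN| = |N − K| = 25.26.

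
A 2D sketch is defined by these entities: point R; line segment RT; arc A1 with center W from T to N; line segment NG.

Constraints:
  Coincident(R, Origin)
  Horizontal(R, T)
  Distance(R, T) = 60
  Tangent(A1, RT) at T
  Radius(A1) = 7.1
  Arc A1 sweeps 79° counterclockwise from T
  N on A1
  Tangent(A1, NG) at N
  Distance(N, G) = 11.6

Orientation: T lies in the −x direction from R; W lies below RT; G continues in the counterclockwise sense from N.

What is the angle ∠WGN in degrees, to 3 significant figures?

31.5°

R is at the origin; RT is horizontal with |RT| = 60.0 and T on the −x side, so T = (-60.0, 0.00). Tangency of A1 to RT means the radius WT is perpendicular to RT, so W = T + (0, -7.1) = (-60.0, -7.10). On A1, T sits at bearing 90° from W; a 79° counterclockwise sweep puts N at bearing 169°, so N = W + 7.1·(cos 169°, sin 169°) = (-67.0, -5.75). The tangent condition forces WN to be normal to NG, so NG runs along (−sin 169°, cos 169°); with |NG| = 11.6, G = (-69.2, -17.1). Then cos ∠WGN = GW·GN / (|GW||GN|), giving 31.5°.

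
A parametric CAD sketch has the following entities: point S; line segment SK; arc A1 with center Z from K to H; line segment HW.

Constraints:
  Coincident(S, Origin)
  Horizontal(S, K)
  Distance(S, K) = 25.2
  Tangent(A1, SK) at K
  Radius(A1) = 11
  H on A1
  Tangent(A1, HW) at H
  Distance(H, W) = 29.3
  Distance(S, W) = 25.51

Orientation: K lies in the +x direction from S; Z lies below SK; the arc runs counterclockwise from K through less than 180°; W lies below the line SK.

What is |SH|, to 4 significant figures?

17.42

Checks: S.y = 0.00, K.y = 0.00 ✓; |ZH| = 11.00 ✓; ∠(ZH, HW) = 90.00° ✓; |HW| = 29.30 ✓; |SW| = 25.51 ✓.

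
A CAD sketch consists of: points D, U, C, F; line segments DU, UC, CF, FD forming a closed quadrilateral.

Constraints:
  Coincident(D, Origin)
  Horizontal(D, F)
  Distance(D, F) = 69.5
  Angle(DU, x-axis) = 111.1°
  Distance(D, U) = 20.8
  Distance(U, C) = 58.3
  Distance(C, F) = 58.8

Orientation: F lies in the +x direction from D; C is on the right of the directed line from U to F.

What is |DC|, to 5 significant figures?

37.752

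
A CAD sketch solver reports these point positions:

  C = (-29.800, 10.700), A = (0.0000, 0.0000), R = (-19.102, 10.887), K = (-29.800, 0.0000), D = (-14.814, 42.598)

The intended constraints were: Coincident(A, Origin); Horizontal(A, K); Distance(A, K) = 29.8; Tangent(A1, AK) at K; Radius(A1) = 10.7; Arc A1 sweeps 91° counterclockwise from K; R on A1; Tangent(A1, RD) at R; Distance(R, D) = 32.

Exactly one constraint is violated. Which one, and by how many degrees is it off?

Tangent(A1, RD) at R — off by 8.70°.

A = (0.00, 0.00) ✓; A.y = 0.00, K.y = 0.00 ✓; |AK| = 29.80 ✓; ∠(CK, KA) = 90.00° ✓; |CK| = 10.70 ✓; bearing(C→R) − bearing(C→K) = 91.00° ✓; |CR| = 10.70 ✓; ∠(CR, RD) = 98.70° ✗; |RD| = 32.00 ✓.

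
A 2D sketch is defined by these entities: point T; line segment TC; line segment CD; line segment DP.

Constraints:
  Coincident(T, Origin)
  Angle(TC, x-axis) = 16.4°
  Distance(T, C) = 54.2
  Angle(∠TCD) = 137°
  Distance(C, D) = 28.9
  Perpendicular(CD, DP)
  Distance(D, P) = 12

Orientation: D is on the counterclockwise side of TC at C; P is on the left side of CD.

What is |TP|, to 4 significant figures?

72.94

T is at the origin; TC runs at 16.4° with length 54.2, so C = 54.2·(cos 16.4°, sin 16.4°) = (51.99, 15.30). ∠TCD = 137.0°, so CD runs at 16.4° + (180° − 137.0°) = 59.40° from the x-axis; with |CD| = 28.9, D = C + 28.9·(cos 59.40°, sin 59.40°) = (66.71, 40.18). CD is perpendicular to DP; with |DP| = 12.0 on the left of CD, P = D + 12.0·(-0.8607, 0.5090) = (56.38, 46.29). Then |TP| = |P − T| = 72.94.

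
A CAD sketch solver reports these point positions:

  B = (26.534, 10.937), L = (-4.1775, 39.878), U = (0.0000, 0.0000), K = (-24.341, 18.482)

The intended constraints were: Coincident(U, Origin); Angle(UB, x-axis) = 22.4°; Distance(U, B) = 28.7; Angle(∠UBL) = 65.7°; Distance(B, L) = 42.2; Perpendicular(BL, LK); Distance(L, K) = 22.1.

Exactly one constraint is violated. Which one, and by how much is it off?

Distance(L, K) = 22.1 — off by 7.30.

U = (0.00, 0.00) ✓; UB at 22.40° ✓; |UB| = 28.70 ✓; ∠UBL = 65.70° ✓; |BL| = 42.20 ✓; ∠(BL, LK) = 90.00° ✓; |LK| = 29.40 ✗.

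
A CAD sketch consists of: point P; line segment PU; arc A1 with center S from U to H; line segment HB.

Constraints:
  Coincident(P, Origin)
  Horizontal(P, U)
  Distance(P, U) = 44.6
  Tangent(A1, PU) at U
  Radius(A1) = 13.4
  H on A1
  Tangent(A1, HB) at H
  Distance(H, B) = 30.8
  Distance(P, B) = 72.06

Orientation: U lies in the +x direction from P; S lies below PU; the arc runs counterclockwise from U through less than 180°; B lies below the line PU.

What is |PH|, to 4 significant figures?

41.71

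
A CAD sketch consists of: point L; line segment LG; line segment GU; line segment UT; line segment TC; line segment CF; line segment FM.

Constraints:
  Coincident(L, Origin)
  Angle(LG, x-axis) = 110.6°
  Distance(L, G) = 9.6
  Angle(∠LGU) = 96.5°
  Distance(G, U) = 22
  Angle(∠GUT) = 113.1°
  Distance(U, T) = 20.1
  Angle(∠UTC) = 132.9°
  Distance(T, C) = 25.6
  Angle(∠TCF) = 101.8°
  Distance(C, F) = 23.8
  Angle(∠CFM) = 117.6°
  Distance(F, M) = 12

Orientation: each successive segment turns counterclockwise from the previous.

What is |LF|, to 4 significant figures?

27.44

∠UTC = 132.9° gives TC at -51.90° from the x-axis; with |TC| = 25.6, C = (-12.06, -36.37). ∠TCF = 101.8° gives CF at 26.30° from the x-axis; with |CF| = 23.8, F = (9.273, -25.83). Then |LF| = |F − L| = 27.44.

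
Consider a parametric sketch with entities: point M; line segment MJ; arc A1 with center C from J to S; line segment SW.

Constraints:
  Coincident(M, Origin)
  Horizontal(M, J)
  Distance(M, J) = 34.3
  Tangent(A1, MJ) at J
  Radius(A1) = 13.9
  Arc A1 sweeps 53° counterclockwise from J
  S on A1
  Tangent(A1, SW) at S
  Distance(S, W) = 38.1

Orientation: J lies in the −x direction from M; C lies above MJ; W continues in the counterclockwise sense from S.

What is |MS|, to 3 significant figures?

23.9

M is at the origin; M and J share the same y with |MJ| = 34.3 and J on the −x side, so J = (-34.3, 0.00). Since A1 is tangent to MJ there, CJ ⟂ MJ, so C = J + (0, 13.9) = (-34.3, 13.9). On A1, J sits at bearing -90° from C; a 53° counterclockwise sweep puts S at bearing -37°, so S = C + 13.9·(cos -37°, sin -37°) = (-23.2, 5.53). Then |MS| = |S − M| = 23.9.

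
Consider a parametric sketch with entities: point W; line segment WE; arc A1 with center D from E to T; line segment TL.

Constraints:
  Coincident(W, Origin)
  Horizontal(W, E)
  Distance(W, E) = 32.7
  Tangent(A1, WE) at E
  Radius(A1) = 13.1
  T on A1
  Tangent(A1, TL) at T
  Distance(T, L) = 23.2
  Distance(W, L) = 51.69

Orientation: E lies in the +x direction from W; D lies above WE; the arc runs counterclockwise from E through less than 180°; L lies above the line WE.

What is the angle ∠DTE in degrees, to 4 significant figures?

30.65°

Checks: ∠(DE, EW) = 90.00° ✓; |DT| = 13.10 ✓; ∠(DT, TL) = 90.00° ✓; |TL| = 23.20 ✓; |WL| = 51.69 ✓.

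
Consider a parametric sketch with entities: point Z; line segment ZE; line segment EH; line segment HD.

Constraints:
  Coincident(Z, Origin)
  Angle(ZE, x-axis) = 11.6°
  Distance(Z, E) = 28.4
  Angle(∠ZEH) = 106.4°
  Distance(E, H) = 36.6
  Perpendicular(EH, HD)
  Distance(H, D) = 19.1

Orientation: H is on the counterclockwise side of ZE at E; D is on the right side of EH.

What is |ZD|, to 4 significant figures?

64.33

∠ZEH = 106.4°, so EH runs at 11.6° + (180° − 106.4°) = 85.20° from the x-axis; with |EH| = 36.6, H = E + 36.6·(cos 85.20°, sin 85.20°) = (30.88, 42.18). EH ⟂ HD; with |HD| = 19.1 on the right of EH, D = H + 19.1·(0.9965, -0.08368) = (49.92, 40.58). Then |ZD| = |D − Z| = 64.33.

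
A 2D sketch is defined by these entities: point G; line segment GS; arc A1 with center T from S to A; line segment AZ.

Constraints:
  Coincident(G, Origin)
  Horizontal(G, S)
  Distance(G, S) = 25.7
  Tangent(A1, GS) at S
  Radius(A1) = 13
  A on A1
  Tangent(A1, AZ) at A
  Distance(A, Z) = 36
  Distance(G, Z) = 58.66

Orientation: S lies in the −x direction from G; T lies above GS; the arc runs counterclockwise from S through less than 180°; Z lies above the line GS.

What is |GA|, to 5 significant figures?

23.004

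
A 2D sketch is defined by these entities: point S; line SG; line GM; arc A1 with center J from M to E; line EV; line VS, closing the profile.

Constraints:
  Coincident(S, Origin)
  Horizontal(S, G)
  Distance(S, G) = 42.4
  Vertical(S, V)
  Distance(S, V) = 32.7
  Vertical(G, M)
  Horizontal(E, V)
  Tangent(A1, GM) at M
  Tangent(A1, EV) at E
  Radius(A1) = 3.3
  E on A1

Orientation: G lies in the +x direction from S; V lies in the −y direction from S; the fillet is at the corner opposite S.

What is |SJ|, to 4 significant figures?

48.92

S is at the origin; SG is horizontal with |SG| = 42.4 and G on the +x side, so G = (42.40, 0.000). SV is vertical with |SV| = 32.7 and V on the −y side, so V = (0.000, -32.70). The virtual corner opposite S is at (42.40, -32.70). The tangent condition forces JM to be normal to GM and since A1 is tangent to EV there, JE ⟂ EV, with radius 3.3, so the center J sits 3.3 in from both sides at J = (39.10, -29.40). Then |SJ| = |J − S| = 48.92.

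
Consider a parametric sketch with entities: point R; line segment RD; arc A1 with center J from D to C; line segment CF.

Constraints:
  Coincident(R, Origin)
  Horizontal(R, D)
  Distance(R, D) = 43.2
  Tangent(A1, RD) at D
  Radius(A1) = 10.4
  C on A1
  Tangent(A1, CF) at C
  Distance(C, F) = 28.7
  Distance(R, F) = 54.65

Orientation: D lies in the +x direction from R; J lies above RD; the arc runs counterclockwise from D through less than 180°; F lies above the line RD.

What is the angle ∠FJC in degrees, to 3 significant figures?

70.1°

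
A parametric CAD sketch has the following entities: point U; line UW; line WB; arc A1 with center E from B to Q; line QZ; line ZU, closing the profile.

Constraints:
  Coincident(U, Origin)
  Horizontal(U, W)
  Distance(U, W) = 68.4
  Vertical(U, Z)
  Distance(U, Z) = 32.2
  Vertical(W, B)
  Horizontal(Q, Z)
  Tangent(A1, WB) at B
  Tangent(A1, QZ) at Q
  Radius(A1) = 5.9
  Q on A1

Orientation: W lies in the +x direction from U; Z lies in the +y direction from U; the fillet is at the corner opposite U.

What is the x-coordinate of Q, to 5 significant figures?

62.500

U is at the origin; UW is horizontal with |UW| = 68.4 and W on the +x side, so W = (68.400, 0.0000). U and Z share the same x with |UZ| = 32.2 and Z on the +y side, so Z = (0.0000, 32.200). The virtual corner opposite U is at (68.400, 32.200). The tangent condition forces EB to be normal to WB and since A1 is tangent to QZ there, EQ ⟂ QZ, with radius 5.9, so the center E sits 5.9 in from both sides at E = (62.500, 26.300). That places the tangent points at B = (68.400, 26.300) on WB and Q = (62.500, 32.200) on QZ. So Q.x = 62.500.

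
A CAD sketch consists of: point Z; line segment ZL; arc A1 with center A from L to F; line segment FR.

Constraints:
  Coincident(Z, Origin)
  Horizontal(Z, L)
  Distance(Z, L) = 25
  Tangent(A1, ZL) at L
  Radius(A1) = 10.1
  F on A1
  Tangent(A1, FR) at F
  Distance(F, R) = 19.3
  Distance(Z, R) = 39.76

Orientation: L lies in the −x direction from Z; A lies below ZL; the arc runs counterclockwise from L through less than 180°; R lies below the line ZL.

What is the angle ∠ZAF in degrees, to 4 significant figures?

171.2°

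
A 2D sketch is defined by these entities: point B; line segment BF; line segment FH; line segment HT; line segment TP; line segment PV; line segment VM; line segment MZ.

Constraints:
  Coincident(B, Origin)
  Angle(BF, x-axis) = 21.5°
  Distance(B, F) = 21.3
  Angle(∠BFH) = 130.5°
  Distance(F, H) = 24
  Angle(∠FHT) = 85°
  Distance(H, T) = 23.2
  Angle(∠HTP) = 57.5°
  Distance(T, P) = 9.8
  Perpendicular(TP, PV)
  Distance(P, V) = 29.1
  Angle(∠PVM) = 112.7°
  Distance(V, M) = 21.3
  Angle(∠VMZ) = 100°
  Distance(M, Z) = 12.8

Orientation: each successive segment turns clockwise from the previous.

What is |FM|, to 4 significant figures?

52.51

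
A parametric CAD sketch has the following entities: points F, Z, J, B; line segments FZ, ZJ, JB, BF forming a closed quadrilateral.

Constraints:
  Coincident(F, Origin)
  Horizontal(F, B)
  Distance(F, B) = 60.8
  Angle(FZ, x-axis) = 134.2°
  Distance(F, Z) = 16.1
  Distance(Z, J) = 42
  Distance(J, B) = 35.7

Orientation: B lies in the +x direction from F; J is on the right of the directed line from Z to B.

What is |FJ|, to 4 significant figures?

27.17

Checks: |ZJ| = 42.00 ✓; |JB| = 35.70 ✓.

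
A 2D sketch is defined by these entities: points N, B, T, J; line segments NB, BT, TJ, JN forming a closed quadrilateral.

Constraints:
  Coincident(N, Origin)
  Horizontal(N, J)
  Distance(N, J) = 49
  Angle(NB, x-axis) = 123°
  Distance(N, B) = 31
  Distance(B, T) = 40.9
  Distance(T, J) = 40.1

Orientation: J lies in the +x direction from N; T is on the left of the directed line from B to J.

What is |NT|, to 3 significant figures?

39.1

Checks: |BT| = 40.90 ✓; |TJ| = 40.10 ✓.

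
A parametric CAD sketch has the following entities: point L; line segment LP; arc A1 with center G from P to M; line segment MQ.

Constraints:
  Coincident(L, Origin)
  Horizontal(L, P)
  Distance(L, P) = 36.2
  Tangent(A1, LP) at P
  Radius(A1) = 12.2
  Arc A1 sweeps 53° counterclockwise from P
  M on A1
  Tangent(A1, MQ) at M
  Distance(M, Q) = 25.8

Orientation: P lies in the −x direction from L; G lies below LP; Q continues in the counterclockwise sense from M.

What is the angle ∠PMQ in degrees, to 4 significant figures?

153.5°

On A1, P sits at bearing 90° from G; a 53° counterclockwise sweep puts M at bearing 143°, so M = G + 12.2·(cos 143°, sin 143°) = (-45.94, -4.858). Tangency of A1 to MQ means the radius GM is perpendicular to MQ, so MQ runs along (−sin 143°, cos 143°); with |MQ| = 25.8, Q = (-61.47, -25.46). Then cos ∠PMQ = MP·MQ / (|MP||MQ|), giving 153.5°.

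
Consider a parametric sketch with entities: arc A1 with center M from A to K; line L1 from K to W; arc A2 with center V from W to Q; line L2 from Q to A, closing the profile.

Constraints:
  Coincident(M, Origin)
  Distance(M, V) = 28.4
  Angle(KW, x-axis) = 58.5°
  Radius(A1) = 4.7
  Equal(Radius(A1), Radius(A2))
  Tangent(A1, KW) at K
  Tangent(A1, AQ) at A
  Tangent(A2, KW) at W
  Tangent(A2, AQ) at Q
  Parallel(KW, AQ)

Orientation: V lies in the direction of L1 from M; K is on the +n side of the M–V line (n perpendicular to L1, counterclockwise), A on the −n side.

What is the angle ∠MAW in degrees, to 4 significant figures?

71.69°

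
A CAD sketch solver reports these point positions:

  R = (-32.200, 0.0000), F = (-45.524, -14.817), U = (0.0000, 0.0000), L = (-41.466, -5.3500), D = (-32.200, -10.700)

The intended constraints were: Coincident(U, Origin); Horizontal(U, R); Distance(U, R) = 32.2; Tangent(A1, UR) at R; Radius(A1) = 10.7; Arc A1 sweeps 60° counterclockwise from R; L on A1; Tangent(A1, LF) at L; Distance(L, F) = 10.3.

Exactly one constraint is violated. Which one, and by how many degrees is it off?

Tangent(A1, LF) at L — off by 6.80°.

U = (0.00, 0.00) ✓; U.y = 0.00, R.y = 0.00 ✓; |UR| = 32.20 ✓; ∠(DR, RU) = 90.00° ✓; |DR| = 10.70 ✓; bearing(D→L) − bearing(D→R) = 60.00° ✓; |DL| = 10.70 ✓; ∠(DL, LF) = 83.20° ✗; |LF| = 10.30 ✓.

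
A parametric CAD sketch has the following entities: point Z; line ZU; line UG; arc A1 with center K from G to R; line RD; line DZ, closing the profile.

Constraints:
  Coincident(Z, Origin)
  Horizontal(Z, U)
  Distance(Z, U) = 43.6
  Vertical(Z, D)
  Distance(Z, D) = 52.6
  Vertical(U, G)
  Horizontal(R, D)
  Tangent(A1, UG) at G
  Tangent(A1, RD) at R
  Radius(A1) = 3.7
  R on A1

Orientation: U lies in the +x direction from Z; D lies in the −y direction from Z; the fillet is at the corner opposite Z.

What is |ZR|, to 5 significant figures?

66.021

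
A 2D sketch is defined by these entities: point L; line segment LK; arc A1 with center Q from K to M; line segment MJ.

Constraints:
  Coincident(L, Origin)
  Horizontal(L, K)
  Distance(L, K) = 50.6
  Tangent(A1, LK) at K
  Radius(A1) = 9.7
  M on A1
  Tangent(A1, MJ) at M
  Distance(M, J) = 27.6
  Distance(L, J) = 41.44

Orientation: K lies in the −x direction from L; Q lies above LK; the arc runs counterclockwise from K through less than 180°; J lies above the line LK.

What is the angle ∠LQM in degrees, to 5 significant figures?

17.134°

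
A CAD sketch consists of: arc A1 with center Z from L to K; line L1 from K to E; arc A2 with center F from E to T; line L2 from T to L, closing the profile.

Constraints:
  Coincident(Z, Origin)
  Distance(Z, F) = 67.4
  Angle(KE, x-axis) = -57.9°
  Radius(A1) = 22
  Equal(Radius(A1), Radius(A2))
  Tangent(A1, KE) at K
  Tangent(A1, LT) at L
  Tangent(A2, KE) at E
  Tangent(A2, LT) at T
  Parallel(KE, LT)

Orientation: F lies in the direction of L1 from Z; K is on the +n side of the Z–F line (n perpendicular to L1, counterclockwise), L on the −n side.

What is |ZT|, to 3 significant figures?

70.9

The slot axis is L1's direction at -57.9°, so u = (cos -57.9°, sin -57.9°) = (0.531, -0.847) and n = (−sin -57.9°, cos -57.9°) = (0.847, 0.531). Z is at the origin and F lies 67.4 along u from Z, so F = 67.4·u = (35.8, -57.1). Tangency of A1 to both parallel lines with radius 22.0 puts K and L at Z ± 22.0·n: K = (18.6, 11.7), L = (-18.6, -11.7). Equal radii place E and T the same way about F: E = F + 22.0·n = (54.5, -45.4), T = F − 22.0·n = (17.2, -68.8). Then |ZT| = |T − Z| = 70.9.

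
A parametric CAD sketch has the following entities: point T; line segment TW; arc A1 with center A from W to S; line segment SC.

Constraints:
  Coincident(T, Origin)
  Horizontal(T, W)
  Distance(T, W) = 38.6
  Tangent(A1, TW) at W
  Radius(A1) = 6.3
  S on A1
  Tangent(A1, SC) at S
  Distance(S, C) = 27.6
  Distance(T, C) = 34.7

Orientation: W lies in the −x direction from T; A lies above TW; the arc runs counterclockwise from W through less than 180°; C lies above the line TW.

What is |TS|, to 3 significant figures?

33.2

T is at the origin; T and W share the same y with |TW| = 38.6 and W on the −x side, so W = (-38.6, 0.00). The tangent condition forces AW to be normal to TW, so A = W + (0, 6.3) = (-38.6, 6.30). Since AS ⟂ SC (tangency), |AC| = √(6.3² + 27.6²) = 28.3 regardless of where S sits on A1. So C lies on both circle(T, 34.7) and circle(A, 28.3); the above-TW intersection is C = (-20.5, 28.0). S is the foot of the tangent from C: S = (-33.0, 3.44).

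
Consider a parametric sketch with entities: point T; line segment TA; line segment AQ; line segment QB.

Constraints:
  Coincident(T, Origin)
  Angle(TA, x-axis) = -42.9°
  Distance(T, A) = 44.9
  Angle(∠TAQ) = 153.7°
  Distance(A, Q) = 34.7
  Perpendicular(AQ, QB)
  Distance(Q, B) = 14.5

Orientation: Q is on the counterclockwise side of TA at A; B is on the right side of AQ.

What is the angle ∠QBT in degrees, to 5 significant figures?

65.351°

T is at the origin; TA runs at -42.9° with length 44.9, so A = 44.9·(cos -42.9°, sin -42.9°) = (32.891, -30.564). ∠TAQ = 153.7°, so AQ runs at -42.9° + (180° − 153.7°) = -16.600° from the x-axis; with |AQ| = 34.7, Q = A + 34.7·(cos -16.600°, sin -16.600°) = (66.145, -40.478). AQ is perpendicular to QB; with |QB| = 14.5 on the right of AQ, B = Q + 14.5·(-0.28569, -0.95832) = (62.002, -54.373). Then cos ∠QBT = BQ·BT / (|BQ||BT|), giving 65.351°.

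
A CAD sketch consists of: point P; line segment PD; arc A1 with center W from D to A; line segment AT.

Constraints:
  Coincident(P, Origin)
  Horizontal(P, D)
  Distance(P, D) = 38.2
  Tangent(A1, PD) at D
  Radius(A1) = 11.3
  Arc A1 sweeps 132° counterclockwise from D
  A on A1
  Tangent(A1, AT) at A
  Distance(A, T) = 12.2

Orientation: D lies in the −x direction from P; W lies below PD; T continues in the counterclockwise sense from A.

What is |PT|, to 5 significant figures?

47.509

P is at the origin; PD is horizontal with |PD| = 38.2 and D on the −x side, so D = (-38.200, 0.0000). Since A1 is tangent to PD there, WD ⟂ PD, so W = D + (0, -11.3) = (-38.200, -11.300). On A1, D sits at bearing 90° from W; a 132° counterclockwise sweep puts A at bearing 222°, so A = W + 11.3·(cos 222°, sin 222°) = (-46.598, -18.861). A1 meets AT tangentially, so WA is at right angles to AT, so AT runs along (−sin 222°, cos 222°); with |AT| = 12.2, T = (-38.434, -27.928). Then |PT| = |T − P| = 47.509.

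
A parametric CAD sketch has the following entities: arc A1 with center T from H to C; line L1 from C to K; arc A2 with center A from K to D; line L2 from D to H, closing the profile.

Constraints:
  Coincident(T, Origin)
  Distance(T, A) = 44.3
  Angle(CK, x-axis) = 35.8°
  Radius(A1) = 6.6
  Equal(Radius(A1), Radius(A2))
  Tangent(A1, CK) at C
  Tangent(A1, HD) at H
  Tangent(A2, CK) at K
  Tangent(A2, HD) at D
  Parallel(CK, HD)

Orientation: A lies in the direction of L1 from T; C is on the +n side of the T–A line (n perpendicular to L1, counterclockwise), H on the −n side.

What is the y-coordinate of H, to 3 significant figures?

-5.35

The slot axis is L1's direction at 35.8°, so u = (cos 35.8°, sin 35.8°) = (0.811, 0.585) and n = (−sin 35.8°, cos 35.8°) = (-0.585, 0.811). T is at the origin and A lies 44.3 along u from T, so A = 44.3·u = (35.9, 25.9). Tangency of A1 to both parallel lines with radius 6.6 puts C and H at T ± 6.6·n: C = (-3.86, 5.35), H = (3.86, -5.35). So H.y = -5.35.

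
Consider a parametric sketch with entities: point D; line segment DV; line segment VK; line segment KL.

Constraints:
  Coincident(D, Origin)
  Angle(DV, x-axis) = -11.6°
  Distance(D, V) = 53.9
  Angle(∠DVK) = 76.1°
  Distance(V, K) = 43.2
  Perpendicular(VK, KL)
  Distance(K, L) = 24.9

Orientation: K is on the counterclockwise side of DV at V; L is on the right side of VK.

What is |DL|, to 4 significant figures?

82.94

D is at the origin; DV runs at -11.6° with length 53.9, so V = 53.9·(cos -11.6°, sin -11.6°) = (52.80, -10.84). ∠DVK = 76.1°, so VK runs at -11.6° + (180° − 76.1°) = 92.30° from the x-axis; with |VK| = 43.2, K = V + 43.2·(cos 92.30°, sin 92.30°) = (51.07, 32.33). VK is perpendicular to KL; with |KL| = 24.9 on the right of VK, L = K + 24.9·(0.9992, 0.04013) = (75.95, 33.33). Then |DL| = |L − D| = 82.94.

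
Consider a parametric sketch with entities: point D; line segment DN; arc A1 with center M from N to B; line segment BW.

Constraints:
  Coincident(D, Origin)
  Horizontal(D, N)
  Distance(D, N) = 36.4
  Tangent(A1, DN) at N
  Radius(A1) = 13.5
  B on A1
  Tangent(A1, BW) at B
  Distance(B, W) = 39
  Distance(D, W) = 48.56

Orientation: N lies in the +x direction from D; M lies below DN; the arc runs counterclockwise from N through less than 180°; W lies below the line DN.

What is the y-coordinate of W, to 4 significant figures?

-46.98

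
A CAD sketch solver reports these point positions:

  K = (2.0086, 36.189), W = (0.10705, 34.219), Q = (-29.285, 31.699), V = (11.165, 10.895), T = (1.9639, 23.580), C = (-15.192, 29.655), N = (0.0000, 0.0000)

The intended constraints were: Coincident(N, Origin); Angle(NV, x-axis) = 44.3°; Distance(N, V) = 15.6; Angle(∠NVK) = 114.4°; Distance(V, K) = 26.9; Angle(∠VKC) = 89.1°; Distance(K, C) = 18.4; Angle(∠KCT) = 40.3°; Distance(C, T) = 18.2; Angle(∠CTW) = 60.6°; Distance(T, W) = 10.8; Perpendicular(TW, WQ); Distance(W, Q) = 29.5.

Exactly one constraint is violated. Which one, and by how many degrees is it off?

Perpendicular(TW, WQ) — off by 5.00°.

N = (0.00, 0.00) ✓; NV at 44.30° ✓; |NV| = 15.60 ✓; ∠NVK = 114.4° ✓; |VK| = 26.90 ✓; ∠VKC = 89.10° ✓; |KC| = 18.40 ✓; ∠KCT = 40.30° ✓; |CT| = 18.20 ✓; ∠CTW = 60.60° ✓; |TW| = 10.80 ✓; ∠(TW, WQ) = 85.00° ✗; |WQ| = 29.50 ✓.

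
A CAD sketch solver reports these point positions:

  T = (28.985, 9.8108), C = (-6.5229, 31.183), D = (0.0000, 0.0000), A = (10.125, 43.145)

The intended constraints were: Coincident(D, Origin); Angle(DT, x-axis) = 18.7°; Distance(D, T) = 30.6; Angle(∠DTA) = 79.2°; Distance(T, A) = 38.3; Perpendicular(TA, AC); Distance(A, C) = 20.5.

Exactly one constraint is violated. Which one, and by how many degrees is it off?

Perpendicular(TA, AC) — off by 6.20°.

D = (0.00, 0.00) ✓; DT at 18.70° ✓; |DT| = 30.60 ✓; ∠DTA = 79.20° ✓; |TA| = 38.30 ✓; ∠(TA, AC) = 96.20° ✗; |AC| = 20.50 ✓.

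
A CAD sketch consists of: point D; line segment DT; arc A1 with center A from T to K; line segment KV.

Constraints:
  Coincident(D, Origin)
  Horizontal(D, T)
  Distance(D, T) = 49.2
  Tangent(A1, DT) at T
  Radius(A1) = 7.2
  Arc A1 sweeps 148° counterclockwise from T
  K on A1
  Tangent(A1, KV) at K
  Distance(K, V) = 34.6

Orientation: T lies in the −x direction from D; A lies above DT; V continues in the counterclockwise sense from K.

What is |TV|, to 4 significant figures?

40.65

On A1, T sits at bearing -90° from A; a 148° counterclockwise sweep puts K at bearing 58°, so K = A + 7.2·(cos 58°, sin 58°) = (-45.38, 13.31). Since A1 is tangent to KV there, AK ⟂ KV, so KV runs along (−sin 58°, cos 58°); with |KV| = 34.6, V = (-74.73, 31.64). Then |TV| = |V − T| = 40.65.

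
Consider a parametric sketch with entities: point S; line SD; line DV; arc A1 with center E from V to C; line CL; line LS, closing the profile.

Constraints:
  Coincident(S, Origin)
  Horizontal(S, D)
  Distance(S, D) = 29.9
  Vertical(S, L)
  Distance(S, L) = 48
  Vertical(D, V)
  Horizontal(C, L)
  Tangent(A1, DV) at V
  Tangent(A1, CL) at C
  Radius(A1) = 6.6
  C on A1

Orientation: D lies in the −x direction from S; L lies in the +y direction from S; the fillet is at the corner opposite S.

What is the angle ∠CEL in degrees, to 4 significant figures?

74.18°

The virtual corner opposite S is at (-29.90, 48.00). Tangency of A1 to DV means the radius EV is perpendicular to DV and tangency of A1 to CL means the radius EC is perpendicular to CL, with radius 6.6, so the center E sits 6.6 in from both sides at E = (-23.30, 41.40). That places the tangent points at V = (-29.90, 41.40) on DV and C = (-23.30, 48.00) on CL. Then cos ∠CEL = EC·EL / (|EC||EL|), giving 74.18°.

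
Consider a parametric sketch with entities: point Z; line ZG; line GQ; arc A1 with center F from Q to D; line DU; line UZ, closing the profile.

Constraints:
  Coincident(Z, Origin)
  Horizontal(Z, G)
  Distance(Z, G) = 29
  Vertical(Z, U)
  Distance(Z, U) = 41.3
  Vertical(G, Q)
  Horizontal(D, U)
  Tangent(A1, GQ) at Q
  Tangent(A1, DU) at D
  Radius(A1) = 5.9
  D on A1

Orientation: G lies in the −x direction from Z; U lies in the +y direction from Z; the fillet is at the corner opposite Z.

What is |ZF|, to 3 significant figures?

42.3

Z is at the origin; Z and G share the same y with |ZG| = 29.0 and G on the −x side, so G = (-29.0, 0.00). ZU is vertical with |ZU| = 41.3 and U on the +y side, so U = (0.00, 41.3). The virtual corner opposite Z is at (-29.0, 41.3). The tangent condition forces FQ to be normal to GQ and A1 meets DU tangentially, so FD is at right angles to DU, with radius 5.9, so the center F sits 5.9 in from both sides at F = (-23.1, 35.4). Then |ZF| = |F − Z| = 42.3.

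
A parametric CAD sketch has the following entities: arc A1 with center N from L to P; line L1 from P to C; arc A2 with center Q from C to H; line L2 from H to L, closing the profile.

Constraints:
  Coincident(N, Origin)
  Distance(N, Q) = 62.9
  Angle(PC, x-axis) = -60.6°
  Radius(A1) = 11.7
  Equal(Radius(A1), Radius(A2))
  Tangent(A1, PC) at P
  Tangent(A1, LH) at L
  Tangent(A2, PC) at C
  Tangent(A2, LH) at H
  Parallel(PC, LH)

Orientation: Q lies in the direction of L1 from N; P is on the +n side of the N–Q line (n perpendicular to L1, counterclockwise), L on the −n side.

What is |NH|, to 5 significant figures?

63.979

The slot axis is L1's direction at -60.6°, so u = (cos -60.6°, sin -60.6°) = (0.49090, -0.87121) and n = (−sin -60.6°, cos -60.6°) = (0.87121, 0.49090). N is at the origin and Q lies 62.9 along u from N, so Q = 62.9·u = (30.878, -54.799). Tangency of A1 to both parallel lines with radius 11.7 puts P and L at N ± 11.7·n: P = (10.193, 5.7436), L = (-10.193, -5.7436). Equal radii place C and H the same way about Q: C = Q + 11.7·n = (41.071, -49.056), H = Q − 11.7·n = (20.685, -60.543). Then |NH| = |H − N| = 63.979.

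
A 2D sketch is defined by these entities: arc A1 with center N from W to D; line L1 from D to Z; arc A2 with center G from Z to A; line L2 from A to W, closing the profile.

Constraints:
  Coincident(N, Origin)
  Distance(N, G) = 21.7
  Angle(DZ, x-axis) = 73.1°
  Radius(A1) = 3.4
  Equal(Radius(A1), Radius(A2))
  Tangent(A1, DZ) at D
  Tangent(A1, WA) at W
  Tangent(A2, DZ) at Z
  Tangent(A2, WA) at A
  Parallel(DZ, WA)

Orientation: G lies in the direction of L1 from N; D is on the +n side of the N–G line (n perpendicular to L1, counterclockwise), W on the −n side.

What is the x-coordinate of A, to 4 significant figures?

9.561

The slot axis is L1's direction at 73.1°, so u = (cos 73.1°, sin 73.1°) = (0.2907, 0.9568) and n = (−sin 73.1°, cos 73.1°) = (-0.9568, 0.2907). N is at the origin and G lies 21.7 along u from N, so G = 21.7·u = (6.308, 20.76). Tangency of A1 to both parallel lines with radius 3.4 puts D and W at N ± 3.4·n: D = (-3.253, 0.9884), W = (3.253, -0.9884). Equal radii place Z and A the same way about G: Z = G + 3.4·n = (3.055, 21.75), A = G − 3.4·n = (9.561, 19.77). So A.x = 9.561.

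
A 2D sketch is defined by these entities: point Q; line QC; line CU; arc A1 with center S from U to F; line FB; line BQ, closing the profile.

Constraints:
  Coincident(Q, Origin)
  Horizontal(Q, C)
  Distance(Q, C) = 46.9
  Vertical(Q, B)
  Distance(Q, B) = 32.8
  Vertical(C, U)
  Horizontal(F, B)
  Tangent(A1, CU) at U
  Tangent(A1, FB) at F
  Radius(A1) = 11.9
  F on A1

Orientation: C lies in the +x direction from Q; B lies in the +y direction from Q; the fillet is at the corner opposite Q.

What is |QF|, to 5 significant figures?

47.967

Q is at the origin; QC is horizontal with |QC| = 46.9 and C on the +x side, so C = (46.900, 0.0000). Q and B share the same x with |QB| = 32.8 and B on the +y side, so B = (0.0000, 32.800). The virtual corner opposite Q is at (46.900, 32.800). The tangent condition forces SU to be normal to CU and tangency of A1 to FB means the radius SF is perpendicular to FB, with radius 11.9, so the center S sits 11.9 in from both sides at S = (35.000, 20.900). That places the tangent points at U = (46.900, 20.900) on CU and F = (35.000, 32.800) on FB. Then |QF| = |F − Q| = 47.967.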